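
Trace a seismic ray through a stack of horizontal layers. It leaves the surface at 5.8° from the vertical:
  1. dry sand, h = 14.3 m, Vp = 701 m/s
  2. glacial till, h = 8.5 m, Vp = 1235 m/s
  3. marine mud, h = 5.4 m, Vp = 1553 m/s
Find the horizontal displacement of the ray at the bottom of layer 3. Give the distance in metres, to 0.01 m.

p = sin θ₁/V₁ = sin 5.8°/701 = 1.4416e-04 s/m is conserved through the stack.
Layer 1: θ = 5.80°; offset = 14.3·tan 5.80° = 1.4525 m.
Layer 2: sin θ = p·1235 = 0.1780 → θ = 10.26°; offset = 8.5·tan 10.26° = 1.5379 m.
Layer 3: sin θ = p·1553 = 0.2239 → θ = 12.94°; offset = 5.4·tan 12.94° = 1.2404 m.
Total horizontal offset = 4.2309 m.

4.23 m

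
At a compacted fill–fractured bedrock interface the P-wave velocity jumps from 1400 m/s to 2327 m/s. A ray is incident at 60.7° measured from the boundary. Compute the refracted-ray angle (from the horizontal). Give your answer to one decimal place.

Convert to the normal: θ₁ = 90° − 60.7° = 29.3°.
sin θ₁/V₁ = sin θ₂/V₂ ⇒ sin θ₂ = 2327·sin 29.3°/1400 = 2327·0.4894/1400 = 0.8134.
θ₂ = sin⁻¹(0.8134) = 54.43° (from vertical).
From the interface: 90° − 54.43° = 35.57°.

35.6°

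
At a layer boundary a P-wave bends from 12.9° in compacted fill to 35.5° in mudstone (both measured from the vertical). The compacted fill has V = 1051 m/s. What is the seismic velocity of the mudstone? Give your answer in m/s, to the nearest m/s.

Snell's law: sin 12.9°/V₁ = sin 35.5°/V₂.
V₂ = V₁·sin 35.5°/sin 12.9° = 1051 × 2.6011 = 2733.79 m/s.

2734 m/s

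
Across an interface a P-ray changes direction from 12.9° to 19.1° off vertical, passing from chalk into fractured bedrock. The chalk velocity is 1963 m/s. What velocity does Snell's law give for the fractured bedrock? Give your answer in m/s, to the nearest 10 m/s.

2880 m/s

sin 12.9° = 0.2233; sin 19.1° = 0.3272.
V₂ = V₁·(sin θ₂/sin θ₁) = 1963·(0.3272/0.2233) = 2877.17 m/s.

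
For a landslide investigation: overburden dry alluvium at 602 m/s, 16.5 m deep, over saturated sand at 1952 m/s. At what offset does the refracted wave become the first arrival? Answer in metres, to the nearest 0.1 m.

x_cross = 2h·√((V₂+V₁)/(V₂−V₁)).
(V₂+V₁)/(V₂−V₁) = (1952+602)/(1952−602) = 1.8919; √ = 1.3754.
x_cross = 2·16.5·1.3754 = 45.39 m.

45.4 m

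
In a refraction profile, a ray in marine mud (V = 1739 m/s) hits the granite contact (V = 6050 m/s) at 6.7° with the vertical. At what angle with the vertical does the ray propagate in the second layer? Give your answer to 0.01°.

Snell's law: sin θ₂ = (V₂/V₁)·sin θ₁ = (6050/1739)·sin 6.7° = 0.4059.
θ₂ = sin⁻¹(0.4059) = 23.95° (from vertical).

23.95°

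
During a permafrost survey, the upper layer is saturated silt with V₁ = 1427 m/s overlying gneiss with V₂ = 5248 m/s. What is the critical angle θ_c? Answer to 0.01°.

Critical incidence: sin θ_c = V₁/V₂ = 1427/5248 = 0.2719.
θ_c = arcsin 0.2719 = 15.78°.

15.78°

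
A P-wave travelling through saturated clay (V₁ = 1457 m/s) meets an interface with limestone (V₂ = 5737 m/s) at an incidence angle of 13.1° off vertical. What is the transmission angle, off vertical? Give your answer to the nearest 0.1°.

63.2°

Snell's law: sin θ₂ = (V₂/V₁)·sin θ₁ = (5737/1457)·sin 13.1° = 0.8924.
θ₂ = arcsin 0.8924 = 63.18° from the normal.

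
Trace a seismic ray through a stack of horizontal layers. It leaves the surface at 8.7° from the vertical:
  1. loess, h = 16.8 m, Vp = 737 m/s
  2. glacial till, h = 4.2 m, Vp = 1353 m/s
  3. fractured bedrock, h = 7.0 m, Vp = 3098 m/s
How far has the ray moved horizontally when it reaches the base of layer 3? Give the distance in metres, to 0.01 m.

9.55 m

p = sin θ₁/V₁ = sin 8.7°/737 = 2.0524e-04 s/m is conserved through the stack.
Layer 1: θ = 8.70°; offset = 16.8·tan 8.70° = 2.5708 m.
Layer 2: sin θ = p·1353 = 0.2777 → θ = 16.12°; offset = 4.2·tan 16.12° = 1.2140 m.
Layer 3: sin θ = p·3098 = 0.6358 → θ = 39.48°; offset = 7.0·tan 39.48° = 5.7666 m.
Summing the layer offsets gives 9.5514 m.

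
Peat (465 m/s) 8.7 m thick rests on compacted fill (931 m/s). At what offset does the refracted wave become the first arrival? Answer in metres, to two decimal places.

x_cross = 2h·√((V₂+V₁)/(V₂−V₁)).
(V₂+V₁)/(V₂−V₁) = (931+465)/(931−465) = 2.9957; √ = 1.7308.
x_cross = 2·8.7·1.7308 = 30.12 m.

30.12 m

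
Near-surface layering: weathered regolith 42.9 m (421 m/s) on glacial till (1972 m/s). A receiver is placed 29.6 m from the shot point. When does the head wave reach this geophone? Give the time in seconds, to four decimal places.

θ_c = arcsin(V₁/V₂) = arcsin(421/1972) = 12.33°, cos θ_c = 0.9769.
Intercept time tᵢ = 2h cos θ_c / V₁ = 2·42.9·0.9769/421 = 0.19910 s.
t = x/V₂ + tᵢ = 29.6/1972 + 0.19910 = 0.21411 s.

0.2141 s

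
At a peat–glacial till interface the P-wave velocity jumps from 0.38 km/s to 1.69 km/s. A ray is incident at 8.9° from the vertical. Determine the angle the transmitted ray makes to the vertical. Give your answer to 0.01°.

sin θ₁/V₁ = sin θ₂/V₂ ⇒ sin θ₂ = 1.69·sin 8.9°/0.38 = 1.69·0.1547/0.38 = 0.6881.
θ₂ = arcsin 0.6881 = 43.48° from the normal.

43.48°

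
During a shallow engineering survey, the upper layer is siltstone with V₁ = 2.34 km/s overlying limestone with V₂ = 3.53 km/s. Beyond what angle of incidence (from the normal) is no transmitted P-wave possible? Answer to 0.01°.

At critical incidence the refracted ray runs along the interface (θ₂ = 90°), so sin θ_c = V₁/V₂.
θ_c = arcsin(2.34/3.53) = arcsin 0.6629 = 41.52°.

41.52°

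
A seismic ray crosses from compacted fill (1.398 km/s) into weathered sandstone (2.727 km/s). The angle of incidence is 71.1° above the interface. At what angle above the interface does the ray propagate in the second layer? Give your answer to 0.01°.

Convert to the normal: θ₁ = 90° − 71.1° = 18.9°.
Snell's law: sin θ₂ = (V₂/V₁)·sin θ₁ = (2.727/1.398)·sin 18.9° = 0.6318.
θ₂ = arcsin 0.6318 = 39.19° from the normal.
From the interface: 90° − 39.19° = 50.81°.

50.81°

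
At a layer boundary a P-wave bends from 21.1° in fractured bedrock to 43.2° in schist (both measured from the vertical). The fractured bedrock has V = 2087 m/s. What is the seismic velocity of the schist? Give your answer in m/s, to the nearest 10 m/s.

sin 21.1° = 0.3600; sin 43.2° = 0.6845.
V₂ = V₁·(sin θ₂/sin θ₁) = 2087·(0.6845/0.3600) = 3968.51 m/s.

3970 m/s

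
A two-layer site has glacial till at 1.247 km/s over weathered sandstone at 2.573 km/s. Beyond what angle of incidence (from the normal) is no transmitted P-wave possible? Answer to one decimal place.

Critical incidence: sin θ_c = V₁/V₂ = 1.247/2.573 = 0.4846.
θ_c = arcsin 0.4846 = 28.99°.

29.0°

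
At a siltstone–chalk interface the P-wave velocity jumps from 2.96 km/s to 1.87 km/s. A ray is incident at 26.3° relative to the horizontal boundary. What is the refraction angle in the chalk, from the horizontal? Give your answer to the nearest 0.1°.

55.5°

Angle from the normal: 90° − 26.3° = 63.7°.
Snell's law: sin θ₂ = (V₂/V₁)·sin θ₁ = (1.87/2.96)·sin 63.7° = 0.5664.
θ₂ = arcsin 0.5664 = 34.50° from the normal.
From the interface: 90° − 34.50° = 55.50°.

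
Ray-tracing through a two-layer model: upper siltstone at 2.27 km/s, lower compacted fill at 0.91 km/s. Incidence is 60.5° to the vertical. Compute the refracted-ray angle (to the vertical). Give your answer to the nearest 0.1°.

Snell's law: sin θ₂ = (V₂/V₁)·sin θ₁ = (0.91/2.27)·sin 60.5° = 0.3489.
θ₂ = arcsin 0.3489 = 20.42° from the normal.

20.4°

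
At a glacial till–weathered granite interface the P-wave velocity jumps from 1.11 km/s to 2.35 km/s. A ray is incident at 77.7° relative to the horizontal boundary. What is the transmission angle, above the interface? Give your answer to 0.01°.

63.19°

Angle from the normal: 90° − 77.7° = 12.3°.
sin θ₁/V₁ = sin θ₂/V₂ ⇒ sin θ₂ = 2.35·sin 12.3°/1.11 = 2.35·0.2130/1.11 = 0.4510.
θ₂ = sin⁻¹(0.4510) = 26.81° (from vertical).
From the interface: 90° − 26.81° = 63.19°.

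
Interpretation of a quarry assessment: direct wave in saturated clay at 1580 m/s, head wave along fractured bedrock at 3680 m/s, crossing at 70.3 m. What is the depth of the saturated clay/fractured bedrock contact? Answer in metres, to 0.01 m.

h = (x_cross/2)·√((V₂−V₁)/(V₂+V₁)).
(V₂−V₁)/(V₂+V₁) = (3680−1580)/(3680+1580) = 0.3992; √ = 0.6319.
h = (70.3/2)·0.6319 = 22.21 m.

22.21 m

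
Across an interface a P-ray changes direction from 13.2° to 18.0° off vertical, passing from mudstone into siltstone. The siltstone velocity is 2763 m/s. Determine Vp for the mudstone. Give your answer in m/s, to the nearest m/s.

2042 m/s

Snell's law: sin 13.2°/V₁ = sin 18.0°/V₂.
V₁ = V₂·sin 13.2°/sin 18.0° = 2763 × 0.7390 = 2041.74 m/s.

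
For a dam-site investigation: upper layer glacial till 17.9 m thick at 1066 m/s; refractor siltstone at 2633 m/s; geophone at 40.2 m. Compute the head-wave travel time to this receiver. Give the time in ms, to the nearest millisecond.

46 ms

t = x/V₂ + 2h·√(V₂²−V₁²)/(V₁V₂).
√(V₂²−V₁²) = √(2633²−1066²) = 2407.6 m/s; delay term = 2·17.9·2407.6/(1066·2633) = 0.03071 s.
t = 40.2/2633 + 0.03071 = 0.04598 s.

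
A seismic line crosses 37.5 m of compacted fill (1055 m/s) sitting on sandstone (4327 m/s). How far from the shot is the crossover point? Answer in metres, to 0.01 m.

96.19 m

x_cross = 2h·√((V₂+V₁)/(V₂−V₁)).
(V₂+V₁)/(V₂−V₁) = (4327+1055)/(4327−1055) = 1.6449; √ = 1.2825.
x_cross = 2·37.5·1.2825 = 96.19 m.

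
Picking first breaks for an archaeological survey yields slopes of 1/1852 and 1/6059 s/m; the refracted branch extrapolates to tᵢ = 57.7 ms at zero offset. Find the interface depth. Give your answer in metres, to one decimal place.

θ_c = arcsin(1852/6059) = 17.80°; cos θ_c = 0.9521.
tᵢ = 2h cos θ_c/V₁ ⇒ h = tᵢ·V₁/(2 cos θ_c) = 0.0577·1852/(2·0.9521) = 56.12 m.

56.1 m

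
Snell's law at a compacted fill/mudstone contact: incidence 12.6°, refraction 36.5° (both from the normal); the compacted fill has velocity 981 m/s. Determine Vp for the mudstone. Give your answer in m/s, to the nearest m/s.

2675 m/s

Snell's law: sin 12.6°/V₁ = sin 36.5°/V₂.
V₂ = V₁·sin 36.5°/sin 12.6° = 981 × 2.7268 = 2674.94 m/s.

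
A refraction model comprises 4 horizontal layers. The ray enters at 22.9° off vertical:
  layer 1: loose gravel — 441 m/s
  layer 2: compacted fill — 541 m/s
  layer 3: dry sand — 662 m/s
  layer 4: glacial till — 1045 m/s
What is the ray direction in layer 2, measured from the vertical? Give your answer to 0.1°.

Ray parameter p = sin 22.9° / 441 = 8.8237e-04 s/m.
sin θ_2 = p·V_2 = 8.8237e-04 × 541 = 0.4774.
θ_2 = arcsin 0.4774 = 28.51°.

28.5°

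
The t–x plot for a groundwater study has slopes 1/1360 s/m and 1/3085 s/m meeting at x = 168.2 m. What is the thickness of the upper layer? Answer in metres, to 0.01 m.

x_cross = 2h·√((V₂+V₁)/(V₂−V₁)) → h = x_cross / (2·√((V₂+V₁)/(V₂−V₁))).
√((V₂+V₁)/(V₂−V₁)) = √((3085+1360)/(3085−1360)) = 1.6052.
h = 168.2 / (2·1.6052) = 52.39 m.

52.39 m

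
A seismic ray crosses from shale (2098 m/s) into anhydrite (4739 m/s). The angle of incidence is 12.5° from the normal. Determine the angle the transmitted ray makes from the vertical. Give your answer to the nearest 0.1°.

29.3°

sin θ₁/V₁ = sin θ₂/V₂ ⇒ sin θ₂ = 4739·sin 12.5°/2098 = 4739·0.2164/2098 = 0.4889.
θ₂ = arcsin 0.4889 = 29.27° from the normal.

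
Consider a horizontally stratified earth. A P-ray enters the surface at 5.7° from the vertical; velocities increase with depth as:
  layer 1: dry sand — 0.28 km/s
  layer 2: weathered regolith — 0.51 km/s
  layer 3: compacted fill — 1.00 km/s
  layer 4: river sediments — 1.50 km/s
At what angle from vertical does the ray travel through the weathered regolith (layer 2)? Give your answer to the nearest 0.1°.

10.4°

Ray parameter p = sin 5.7° / 0.28 = 3.5471e-01 s/km.
sin θ_2 = p·V_2 = 3.5471e-01 × 0.51 = 0.1809.
θ_2 = arcsin 0.1809 = 10.42°.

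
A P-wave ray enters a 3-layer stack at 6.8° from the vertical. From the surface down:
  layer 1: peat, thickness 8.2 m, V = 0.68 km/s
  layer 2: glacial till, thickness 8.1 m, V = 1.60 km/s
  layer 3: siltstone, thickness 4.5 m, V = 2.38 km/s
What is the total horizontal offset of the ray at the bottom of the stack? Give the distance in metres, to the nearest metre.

5 m

Apply Snell's law at each interface; in layer i the horizontal offset is hᵢ·tan θᵢ.
Layer 1: θ = 6.80°; offset = 8.2·tan 6.80° = 0.978 m.
Layer 2: sin θ = 1.60·sin 6.8°/0.68 = 0.2786, θ = 16.18°; offset = 8.1·tan 16.18° = 2.350 m.
Layer 3: sin θ = 2.38·sin 6.8°/0.68 = 0.4144, θ = 24.48°; offset = 4.5·tan 24.48° = 2.049 m.
Total horizontal offset = 5.377 m.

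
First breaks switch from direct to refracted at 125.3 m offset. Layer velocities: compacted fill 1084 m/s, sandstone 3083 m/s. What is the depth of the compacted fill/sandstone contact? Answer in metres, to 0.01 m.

43.39 m

h = (x_cross/2)·√((V₂−V₁)/(V₂+V₁)).
(V₂−V₁)/(V₂+V₁) = (3083−1084)/(3083+1084) = 0.4797; √ = 0.6926.
h = (125.3/2)·0.6926 = 43.39 m.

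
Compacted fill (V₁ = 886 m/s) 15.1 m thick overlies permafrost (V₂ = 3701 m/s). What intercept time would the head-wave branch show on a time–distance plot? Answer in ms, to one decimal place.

tᵢ = 2h·√(V₂²−V₁²)/(V₁V₂).
√(V₂²−V₁²) = √(3701²−886²) = 3593.4 m/s.
tᵢ = 2·15.1·3593.4/(886·3701) = 0.03309 s.

33.1 ms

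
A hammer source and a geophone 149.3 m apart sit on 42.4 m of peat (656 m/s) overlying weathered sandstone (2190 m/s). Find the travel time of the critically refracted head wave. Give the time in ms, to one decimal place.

191.5 ms

t = x/V₂ + 2h·√(V₂²−V₁²)/(V₁V₂).
√(V₂²−V₁²) = √(2190²−656²) = 2089.4 m/s; delay term = 2·42.4·2089.4/(656·2190) = 0.12333 s.
t = 149.3/2190 + 0.12333 = 0.19151 s.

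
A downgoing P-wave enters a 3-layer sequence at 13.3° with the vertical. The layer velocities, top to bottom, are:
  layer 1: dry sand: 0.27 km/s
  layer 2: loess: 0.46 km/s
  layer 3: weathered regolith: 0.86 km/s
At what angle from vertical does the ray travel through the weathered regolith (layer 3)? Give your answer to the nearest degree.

47°

Ray parameter p = sin 13.3° / 0.27 = 8.5204e-01 s/km.
sin θ_3 = p·V_3 = 8.5204e-01 × 0.86 = 0.7328.
θ_3 = 47.12° from the vertical.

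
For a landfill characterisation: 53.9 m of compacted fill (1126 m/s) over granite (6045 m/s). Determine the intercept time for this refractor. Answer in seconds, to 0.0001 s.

0.0941 s

θ_c = arcsin(V₁/V₂) = arcsin(1126/6045) = 10.74°; cos θ_c = 0.9825.
tᵢ = 2h·cos θ_c / V₁ = 2·53.9·0.9825 / 1126 = 0.09406 s.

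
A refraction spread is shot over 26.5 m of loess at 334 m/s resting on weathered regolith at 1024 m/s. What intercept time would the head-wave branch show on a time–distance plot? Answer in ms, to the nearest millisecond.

150 ms

tᵢ = 2h·√(V₂²−V₁²)/(V₁V₂).
√(V₂²−V₁²) = √(1024²−334²) = 968.0 m/s.
tᵢ = 2·26.5·968.0/(334·1024) = 0.15000 s.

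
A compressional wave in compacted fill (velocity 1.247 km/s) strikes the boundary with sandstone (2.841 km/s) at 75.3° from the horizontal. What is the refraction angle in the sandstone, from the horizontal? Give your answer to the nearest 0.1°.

Convert to the normal: θ₁ = 90° − 75.3° = 14.7°.
sin θ₁/V₁ = sin θ₂/V₂ ⇒ sin θ₂ = 2.841·sin 14.7°/1.247 = 2.841·0.2538/1.247 = 0.5781.
θ₂ = arcsin 0.5781 = 35.32° from the normal.
From the interface: 90° − 35.32° = 54.68°.

54.7°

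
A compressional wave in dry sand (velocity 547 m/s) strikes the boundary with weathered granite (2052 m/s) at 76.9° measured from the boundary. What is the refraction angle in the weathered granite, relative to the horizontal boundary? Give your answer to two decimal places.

31.76°

Angle from the normal: 90° − 76.9° = 13.1°.
Snell's law: sin θ₂ = (V₂/V₁)·sin θ₁ = (2052/547)·sin 13.1° = 0.8503.
θ₂ = sin⁻¹(0.8503) = 58.24° (from vertical).
From the interface: 90° − 58.24° = 31.76°.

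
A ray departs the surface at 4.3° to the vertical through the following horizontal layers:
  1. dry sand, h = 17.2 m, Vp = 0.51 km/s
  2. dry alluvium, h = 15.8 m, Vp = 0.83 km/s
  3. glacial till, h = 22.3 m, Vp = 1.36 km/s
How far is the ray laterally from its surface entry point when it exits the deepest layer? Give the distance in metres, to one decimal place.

7.8 m

Apply Snell's law at each interface; in layer i the horizontal offset is hᵢ·tan θᵢ.
Layer 1: θ = 4.30°; offset = 17.2·tan 4.30° = 1.293 m.
Layer 2: sin θ = 0.83·sin 4.3°/0.51 = 0.1220, θ = 7.01°; offset = 15.8·tan 7.01° = 1.942 m.
Layer 3: sin θ = 1.36·sin 4.3°/0.51 = 0.1999, θ = 11.53°; offset = 22.3·tan 11.53° = 4.551 m.
Summing the layer offsets gives 7.786 m.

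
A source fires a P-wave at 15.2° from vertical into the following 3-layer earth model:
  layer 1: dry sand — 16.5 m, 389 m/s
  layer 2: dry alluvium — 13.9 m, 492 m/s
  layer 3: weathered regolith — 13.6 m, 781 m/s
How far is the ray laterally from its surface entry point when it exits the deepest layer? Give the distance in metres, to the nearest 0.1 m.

p = sin θ₁/V₁ = sin 15.2°/389 = 6.7401e-04 s/m is conserved through the stack.
Layer 1: θ = 15.20°; offset = 16.5·tan 15.20° = 4.483 m.
Layer 2: sin θ = p·492 = 0.3316 → θ = 19.37°; offset = 13.9·tan 19.37° = 4.886 m.
Layer 3: sin θ = p·781 = 0.5264 → θ = 31.76°; offset = 13.6·tan 31.76° = 8.420 m.
Total horizontal offset = 17.789 m.

17.8 m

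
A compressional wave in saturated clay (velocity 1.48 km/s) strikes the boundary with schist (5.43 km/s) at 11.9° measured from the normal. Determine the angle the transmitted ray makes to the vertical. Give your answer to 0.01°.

49.16°

sin θ₁/V₁ = sin θ₂/V₂ ⇒ sin θ₂ = 5.43·sin 11.9°/1.48 = 5.43·0.2062/1.48 = 0.7565.
θ₂ = sin⁻¹(0.7565) = 49.16° (from vertical).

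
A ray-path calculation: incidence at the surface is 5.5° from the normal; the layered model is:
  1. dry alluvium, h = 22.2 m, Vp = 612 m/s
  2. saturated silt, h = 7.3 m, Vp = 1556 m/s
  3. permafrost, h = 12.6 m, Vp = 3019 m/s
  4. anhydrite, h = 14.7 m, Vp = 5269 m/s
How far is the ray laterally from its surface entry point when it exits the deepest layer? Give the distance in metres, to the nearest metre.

p = sin θ₁/V₁ = sin 5.5°/612 = 1.5661e-04 s/m is conserved through the stack.
Layer 1: θ = 5.50°; offset = 22.2·tan 5.50° = 2.138 m.
Layer 2: sin θ = p·1556 = 0.2437 → θ = 14.10°; offset = 7.3·tan 14.10° = 1.834 m.
Layer 3: sin θ = p·3019 = 0.4728 → θ = 28.22°; offset = 12.6·tan 28.22° = 6.761 m.
Layer 4: sin θ = p·5269 = 0.8252 → θ = 55.61°; offset = 14.7·tan 55.61° = 21.474 m.
Σ offsets = 32.207 m.

32 m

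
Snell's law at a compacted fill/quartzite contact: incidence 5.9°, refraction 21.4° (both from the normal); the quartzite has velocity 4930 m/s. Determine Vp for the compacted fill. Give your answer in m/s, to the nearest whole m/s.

1389 m/s

Snell's law: sin 5.9°/V₁ = sin 21.4°/V₂.
V₁ = V₂·sin 5.9°/sin 21.4° = 4930 × 0.2817 = 1388.87 m/s.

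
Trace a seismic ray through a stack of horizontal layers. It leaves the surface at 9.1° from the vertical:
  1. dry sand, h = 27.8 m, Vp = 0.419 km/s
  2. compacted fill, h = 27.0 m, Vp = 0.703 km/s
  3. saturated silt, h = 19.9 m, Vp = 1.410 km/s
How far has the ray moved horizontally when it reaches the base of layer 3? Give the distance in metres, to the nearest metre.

24 m

Apply Snell's law at each interface; in layer i the horizontal offset is hᵢ·tan θᵢ.
Layer 1: θ = 9.10°; offset = 27.8·tan 9.10° = 4.453 m.
Layer 2: sin θ = 0.703·sin 9.1°/0.419 = 0.2654, θ = 15.39°; offset = 27.0·tan 15.39° = 7.431 m.
Layer 3: sin θ = 1.410·sin 9.1°/0.419 = 0.5322, θ = 32.16°; offset = 19.9·tan 32.16° = 12.510 m.
Σ offsets = 24.394 m.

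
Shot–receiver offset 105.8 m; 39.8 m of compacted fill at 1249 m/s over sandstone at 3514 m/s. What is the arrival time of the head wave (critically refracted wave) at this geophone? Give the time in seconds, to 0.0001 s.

t = x/V₂ + 2h·√(V₂²−V₁²)/(V₁V₂).
√(V₂²−V₁²) = √(3514²−1249²) = 3284.5 m/s; delay term = 2·39.8·3284.5/(1249·3514) = 0.05957 s.
t = 105.8/3514 + 0.05957 = 0.08968 s.

0.0897 s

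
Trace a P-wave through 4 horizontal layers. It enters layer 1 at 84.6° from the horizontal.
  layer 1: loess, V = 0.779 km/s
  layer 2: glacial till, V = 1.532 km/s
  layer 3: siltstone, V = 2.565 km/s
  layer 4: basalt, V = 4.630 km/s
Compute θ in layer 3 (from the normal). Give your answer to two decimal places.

18.05°

From the normal: θ₁ = 90° − 84.6° = 5.4°.
Ray parameter p = sin 5.4° / 0.779 = 1.2081e-01 s/km.
sin θ_3 = p·V_3 = 1.2081e-01 × 2.565 = 0.3099.
θ_3 = arcsin 0.3099 = 18.05°.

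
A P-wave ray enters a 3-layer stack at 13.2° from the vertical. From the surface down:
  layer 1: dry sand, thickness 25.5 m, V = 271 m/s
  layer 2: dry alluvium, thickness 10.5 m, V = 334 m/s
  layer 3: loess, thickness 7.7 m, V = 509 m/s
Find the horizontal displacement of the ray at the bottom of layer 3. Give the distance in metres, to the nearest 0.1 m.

12.7 m

Apply Snell's law at each interface; in layer i the horizontal offset is hᵢ·tan θᵢ.
Layer 1: θ = 13.20°; offset = 25.5·tan 13.20° = 5.981 m.
Layer 2: sin θ = 334·sin 13.2°/271 = 0.2814, θ = 16.35°; offset = 10.5·tan 16.35° = 3.080 m.
Layer 3: sin θ = 509·sin 13.2°/271 = 0.4289, θ = 25.40°; offset = 7.7·tan 25.40° = 3.656 m.
Total horizontal offset = 12.716 m.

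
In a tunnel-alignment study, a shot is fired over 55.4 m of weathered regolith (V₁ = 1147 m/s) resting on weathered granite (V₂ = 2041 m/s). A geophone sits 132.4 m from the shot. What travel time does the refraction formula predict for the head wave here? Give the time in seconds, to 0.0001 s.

0.1448 s

θ_c = arcsin(V₁/V₂) = arcsin(1147/2041) = 34.19°, cos θ_c = 0.8272.
Intercept time tᵢ = 2h cos θ_c / V₁ = 2·55.4·0.8272/1147 = 0.07990 s.
t = x/V₂ + tᵢ = 132.4/2041 + 0.07990 = 0.14477 s.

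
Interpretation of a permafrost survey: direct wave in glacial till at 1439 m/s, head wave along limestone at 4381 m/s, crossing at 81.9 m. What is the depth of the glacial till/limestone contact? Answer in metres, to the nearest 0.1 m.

x_cross = 2h·√((V₂+V₁)/(V₂−V₁)) → h = x_cross / (2·√((V₂+V₁)/(V₂−V₁))).
√((V₂+V₁)/(V₂−V₁)) = √((4381+1439)/(4381−1439)) = 1.4065.
h = 81.9 / (2·1.4065) = 29.11 m.

29.1 m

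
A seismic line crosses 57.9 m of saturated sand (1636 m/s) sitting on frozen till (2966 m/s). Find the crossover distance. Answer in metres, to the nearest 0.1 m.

215.4 m

θ_c = arcsin(1636/2966) = 33.48°, so cos θ_c = 0.8341 and tᵢ = 2h cos θ_c/V₁ = 0.0590 s.
At crossover x/V₁ = x/V₂ + tᵢ ⇒ x = tᵢ/(1/V₁ − 1/V₂) = 0.05904/(6.1125e-04 − 3.3715e-04) = 215.41 m.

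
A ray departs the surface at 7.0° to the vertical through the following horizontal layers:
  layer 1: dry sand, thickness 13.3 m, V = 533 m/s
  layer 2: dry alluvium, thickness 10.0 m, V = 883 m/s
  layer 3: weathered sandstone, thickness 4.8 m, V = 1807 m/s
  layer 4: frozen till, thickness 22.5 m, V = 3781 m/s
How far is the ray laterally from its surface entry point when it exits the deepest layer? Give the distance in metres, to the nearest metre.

45 m

p = sin θ₁/V₁ = sin 7.0°/533 = 2.2865e-04 s/m is conserved through the stack.
Layer 1: θ = 7.00°; offset = 13.3·tan 7.00° = 1.633 m.
Layer 2: sin θ = p·883 = 0.2019 → θ = 11.65°; offset = 10.0·tan 11.65° = 2.061 m.
Layer 3: sin θ = p·1807 = 0.4132 → θ = 24.40°; offset = 4.8·tan 24.40° = 2.178 m.
Layer 4: sin θ = p·3781 = 0.8645 → θ = 59.83°; offset = 22.5·tan 59.83° = 38.702 m.
Total horizontal offset = 44.574 m.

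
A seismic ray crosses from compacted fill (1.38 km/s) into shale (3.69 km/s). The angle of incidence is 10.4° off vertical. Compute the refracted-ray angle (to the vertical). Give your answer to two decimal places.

sin θ₁/V₁ = sin θ₂/V₂ ⇒ sin θ₂ = 3.69·sin 10.4°/1.38 = 3.69·0.1805/1.38 = 0.4827.
θ₂ = arcsin 0.4827 = 28.86° from the normal.

28.86°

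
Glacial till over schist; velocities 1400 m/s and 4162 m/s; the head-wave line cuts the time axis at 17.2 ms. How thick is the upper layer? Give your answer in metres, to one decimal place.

12.8 m

θ_c = arcsin(1400/4162) = 19.66°; cos θ_c = 0.9417.
tᵢ = 2h cos θ_c/V₁ ⇒ h = tᵢ·V₁/(2 cos θ_c) = 0.0172·1400/(2·0.9417) = 12.79 m.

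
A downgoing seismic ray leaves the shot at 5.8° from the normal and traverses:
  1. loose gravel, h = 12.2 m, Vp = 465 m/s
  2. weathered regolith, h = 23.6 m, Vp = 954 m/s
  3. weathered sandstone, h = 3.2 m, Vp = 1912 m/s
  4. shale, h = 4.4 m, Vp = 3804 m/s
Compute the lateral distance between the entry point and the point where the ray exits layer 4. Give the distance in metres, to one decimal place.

Ray parameter p = sin 5.8° / 465 m/s = 2.1733e-04 s/m.
Layer 1: θ = 5.80°; offset = 12.2·tan 5.80° = 1.239 m.
Layer 2: sin θ = p·954 = 0.2073 → θ = 11.97°; offset = 23.6·tan 11.97° = 5.002 m.
Layer 3: sin θ = p·1912 = 0.4155 → θ = 24.55°; offset = 3.2·tan 24.55° = 1.462 m.
Layer 4: sin θ = p·3804 = 0.8267 → θ = 55.76°; offset = 4.4·tan 55.76° = 6.465 m.
Σ offsets = 14.168 m.

14.2 m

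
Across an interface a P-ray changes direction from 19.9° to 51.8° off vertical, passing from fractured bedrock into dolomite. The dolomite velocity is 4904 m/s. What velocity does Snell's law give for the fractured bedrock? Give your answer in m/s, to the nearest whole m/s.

2124 m/s

Snell's law: sin 19.9°/V₁ = sin 51.8°/V₂.
V₁ = V₂·sin 19.9°/sin 51.8° = 4904 × 0.4331 = 2124.08 m/s.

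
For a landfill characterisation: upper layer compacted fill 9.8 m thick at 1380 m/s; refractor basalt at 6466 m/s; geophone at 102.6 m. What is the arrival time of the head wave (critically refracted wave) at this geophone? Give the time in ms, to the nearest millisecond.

θ_c = arcsin(V₁/V₂) = arcsin(1380/6466) = 12.32°, cos θ_c = 0.9770.
Intercept time tᵢ = 2h cos θ_c / V₁ = 2·9.8·0.9770/1380 = 0.01388 s.
t = x/V₂ + tᵢ = 102.6/6466 + 0.01388 = 0.02974 s.

30 ms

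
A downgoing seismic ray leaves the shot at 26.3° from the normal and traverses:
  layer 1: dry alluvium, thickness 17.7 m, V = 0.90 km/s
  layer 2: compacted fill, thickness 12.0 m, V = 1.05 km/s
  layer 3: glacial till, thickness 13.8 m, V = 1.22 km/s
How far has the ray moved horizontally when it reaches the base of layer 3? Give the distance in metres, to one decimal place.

Ray parameter p = sin 26.3° / 0.90 km/s = 4.9230e-01 s/km.
Layer 1: θ = 26.30°; offset = 17.7·tan 26.30° = 8.748 m.
Layer 2: sin θ = p·1.05 = 0.5169 → θ = 31.13°; offset = 12.0·tan 31.13° = 7.246 m.
Layer 3: sin θ = p·1.22 = 0.6006 → θ = 36.91°; offset = 13.8·tan 36.91° = 10.366 m.
Total horizontal offset = 26.360 m.

26.4 m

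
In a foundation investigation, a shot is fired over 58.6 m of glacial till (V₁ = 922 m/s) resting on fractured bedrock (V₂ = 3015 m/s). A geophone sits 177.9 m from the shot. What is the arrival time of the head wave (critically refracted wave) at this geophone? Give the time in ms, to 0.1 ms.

θ_c = arcsin(V₁/V₂) = arcsin(922/3015) = 17.81°, cos θ_c = 0.9521.
Intercept time tᵢ = 2h cos θ_c / V₁ = 2·58.6·0.9521/922 = 0.12103 s.
t = x/V₂ + tᵢ = 177.9/3015 + 0.12103 = 0.18003 s.

180.0 ms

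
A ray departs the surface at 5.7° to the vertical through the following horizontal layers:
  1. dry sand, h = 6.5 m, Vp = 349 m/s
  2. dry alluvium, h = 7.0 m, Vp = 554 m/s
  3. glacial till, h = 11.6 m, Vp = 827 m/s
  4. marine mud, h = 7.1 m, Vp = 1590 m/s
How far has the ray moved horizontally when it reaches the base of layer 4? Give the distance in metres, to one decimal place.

p = sin θ₁/V₁ = sin 5.7°/349 = 2.8458e-04 s/m is conserved through the stack.
Layer 1: θ = 5.70°; offset = 6.5·tan 5.70° = 0.649 m.
Layer 2: sin θ = p·554 = 0.1577 → θ = 9.07°; offset = 7.0·tan 9.07° = 1.118 m.
Layer 3: sin θ = p·827 = 0.2354 → θ = 13.61°; offset = 11.6·tan 13.61° = 2.809 m.
Layer 4: sin θ = p·1590 = 0.4525 → θ = 26.90°; offset = 7.1·tan 26.90° = 3.603 m.
Σ offsets = 8.178 m.

8.2 m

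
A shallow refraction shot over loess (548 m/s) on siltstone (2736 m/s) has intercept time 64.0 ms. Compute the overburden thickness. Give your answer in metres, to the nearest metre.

18 m

θ_c = arcsin(548/2736) = 11.55°; cos θ_c = 0.9797.
tᵢ = 2h cos θ_c/V₁ ⇒ h = tᵢ·V₁/(2 cos θ_c) = 0.064·548/(2·0.9797) = 17.90 m.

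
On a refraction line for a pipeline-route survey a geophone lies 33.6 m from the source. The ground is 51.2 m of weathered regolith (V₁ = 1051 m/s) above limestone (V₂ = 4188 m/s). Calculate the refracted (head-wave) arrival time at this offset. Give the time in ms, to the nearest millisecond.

θ_c = arcsin(V₁/V₂) = arcsin(1051/4188) = 14.53°, cos θ_c = 0.9680.
Intercept time tᵢ = 2h cos θ_c / V₁ = 2·51.2·0.9680/1051 = 0.09431 s.
t = x/V₂ + tᵢ = 33.6/4188 + 0.09431 = 0.10234 s.

102 ms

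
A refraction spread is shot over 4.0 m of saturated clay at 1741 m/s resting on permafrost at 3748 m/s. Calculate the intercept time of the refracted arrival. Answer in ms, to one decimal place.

tᵢ = 2h·√(V₂²−V₁²)/(V₁V₂).
√(V₂²−V₁²) = √(3748²−1741²) = 3319.1 m/s.
tᵢ = 2·4.0·3319.1/(1741·3748) = 0.00407 s.

4.1 ms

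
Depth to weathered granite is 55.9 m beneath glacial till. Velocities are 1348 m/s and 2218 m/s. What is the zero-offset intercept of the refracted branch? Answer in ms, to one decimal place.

65.9 ms

tᵢ = 2h·√(V₂²−V₁²)/(V₁V₂).
√(V₂²−V₁²) = √(2218²−1348²) = 1761.4 m/s.
tᵢ = 2·55.9·1761.4/(1348·2218) = 0.06586 s.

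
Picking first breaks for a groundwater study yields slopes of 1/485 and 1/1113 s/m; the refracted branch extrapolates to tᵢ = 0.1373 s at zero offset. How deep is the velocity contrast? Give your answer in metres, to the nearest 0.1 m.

h = tᵢ·V₁·V₂ / (2·√(V₂²−V₁²)).
√(V₂²−V₁²) = √(1113² − 485²) = 1001.8 m/s.
h = 0.1373 s × 485 × 1113 / (2 × 1001.8) = 36.99 m.

37.0 m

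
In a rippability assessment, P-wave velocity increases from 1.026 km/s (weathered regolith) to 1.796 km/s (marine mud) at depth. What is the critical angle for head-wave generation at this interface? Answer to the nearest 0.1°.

Critical incidence: sin θ_c = V₁/V₂ = 1.026/1.796 = 0.5713.
θ_c = arcsin 0.5713 = 34.84°.

34.8°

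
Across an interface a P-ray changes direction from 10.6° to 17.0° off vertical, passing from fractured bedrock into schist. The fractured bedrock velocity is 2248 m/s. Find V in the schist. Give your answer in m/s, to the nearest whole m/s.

3573 m/s

Snell's law: sin 10.6°/V₁ = sin 17.0°/V₂.
V₂ = V₁·sin 17.0°/sin 10.6° = 2248 × 1.5894 = 3572.96 m/s.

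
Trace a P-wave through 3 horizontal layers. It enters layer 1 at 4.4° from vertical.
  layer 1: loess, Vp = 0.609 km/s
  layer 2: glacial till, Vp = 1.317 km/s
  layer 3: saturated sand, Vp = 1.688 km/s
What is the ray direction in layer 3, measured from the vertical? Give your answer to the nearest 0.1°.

Ray parameter p = sin 4.4° / 0.609 = 1.2598e-01 s/km.
sin θ_3 = p·V_3 = 1.2598e-01 × 1.688 = 0.2126.
θ_3 = 12.28° from the vertical.

12.3°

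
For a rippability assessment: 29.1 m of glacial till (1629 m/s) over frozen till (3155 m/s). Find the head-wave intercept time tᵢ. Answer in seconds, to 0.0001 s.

0.0306 s

θ_c = arcsin(V₁/V₂) = arcsin(1629/3155) = 31.09°; cos θ_c = 0.8564.
tᵢ = 2h·cos θ_c / V₁ = 2·29.1·0.8564 / 1629 = 0.03060 s.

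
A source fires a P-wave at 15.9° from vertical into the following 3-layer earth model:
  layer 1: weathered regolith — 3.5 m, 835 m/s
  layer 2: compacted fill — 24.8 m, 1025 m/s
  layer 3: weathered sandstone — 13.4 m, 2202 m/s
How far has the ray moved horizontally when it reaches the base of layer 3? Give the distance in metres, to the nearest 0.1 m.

p = sin θ₁/V₁ = sin 15.9°/835 = 3.2809e-04 s/m is conserved through the stack.
Layer 1: θ = 15.90°; offset = 3.5·tan 15.90° = 0.997 m.
Layer 2: sin θ = p·1025 = 0.3363 → θ = 19.65°; offset = 24.8·tan 19.65° = 8.856 m.
Layer 3: sin θ = p·2202 = 0.7225 → θ = 46.26°; offset = 13.4·tan 46.26° = 14.002 m.
Σ offsets = 23.855 m.

23.9 m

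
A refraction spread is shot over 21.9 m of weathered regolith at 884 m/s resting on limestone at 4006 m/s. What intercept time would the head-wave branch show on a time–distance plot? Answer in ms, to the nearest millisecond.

48 ms

tᵢ = 2h·√(V₂²−V₁²)/(V₁V₂).
√(V₂²−V₁²) = √(4006²−884²) = 3907.2 m/s.
tᵢ = 2·21.9·3907.2/(884·4006) = 0.04833 s.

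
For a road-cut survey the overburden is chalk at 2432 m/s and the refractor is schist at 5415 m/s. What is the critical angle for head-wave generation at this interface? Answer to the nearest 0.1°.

26.7°

Critical incidence: sin θ_c = V₁/V₂ = 2432/5415 = 0.4491.
θ_c = arcsin 0.4491 = 26.69°.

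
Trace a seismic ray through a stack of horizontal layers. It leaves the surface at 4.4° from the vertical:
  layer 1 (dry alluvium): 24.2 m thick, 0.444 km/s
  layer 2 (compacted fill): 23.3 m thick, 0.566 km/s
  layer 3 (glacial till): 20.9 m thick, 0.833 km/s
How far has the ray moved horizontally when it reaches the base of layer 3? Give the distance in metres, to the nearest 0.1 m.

7.2 m

Apply Snell's law at each interface; in layer i the horizontal offset is hᵢ·tan θᵢ.
Layer 1: θ = 4.40°; offset = 24.2·tan 4.40° = 1.862 m.
Layer 2: sin θ = 0.566·sin 4.4°/0.444 = 0.0978, θ = 5.61°; offset = 23.3·tan 5.61° = 2.290 m.
Layer 3: sin θ = 0.833·sin 4.4°/0.444 = 0.1439, θ = 8.28°; offset = 20.9·tan 8.28° = 3.040 m.
Total horizontal offset = 7.192 m.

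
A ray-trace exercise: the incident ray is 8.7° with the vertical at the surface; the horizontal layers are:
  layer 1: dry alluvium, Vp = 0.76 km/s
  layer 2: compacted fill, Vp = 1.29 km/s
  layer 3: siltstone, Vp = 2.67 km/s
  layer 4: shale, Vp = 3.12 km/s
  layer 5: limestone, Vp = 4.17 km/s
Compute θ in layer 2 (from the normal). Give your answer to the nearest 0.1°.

Snell's law across each interface conserves sin θ / V, so sin θ_2 = V_2·sin θ₁/V₁.
sin θ_2 = 1.29 × sin 8.7° / 0.76 = 0.2567.
θ_2 = 14.88° from the vertical.

14.9°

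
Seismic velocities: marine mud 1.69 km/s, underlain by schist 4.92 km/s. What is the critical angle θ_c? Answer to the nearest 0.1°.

At critical incidence the refracted ray runs along the interface (θ₂ = 90°), so sin θ_c = V₁/V₂.
θ_c = arcsin(1.69/4.92) = arcsin 0.3435 = 20.09°.

20.1°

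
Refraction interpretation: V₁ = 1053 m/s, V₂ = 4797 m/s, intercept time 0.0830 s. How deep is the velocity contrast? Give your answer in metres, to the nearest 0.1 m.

θ_c = arcsin(1053/4797) = 12.68°; cos θ_c = 0.9756.
tᵢ = 2h cos θ_c/V₁ ⇒ h = tᵢ·V₁/(2 cos θ_c) = 0.083·1053/(2·0.9756) = 44.79 m.

44.8 m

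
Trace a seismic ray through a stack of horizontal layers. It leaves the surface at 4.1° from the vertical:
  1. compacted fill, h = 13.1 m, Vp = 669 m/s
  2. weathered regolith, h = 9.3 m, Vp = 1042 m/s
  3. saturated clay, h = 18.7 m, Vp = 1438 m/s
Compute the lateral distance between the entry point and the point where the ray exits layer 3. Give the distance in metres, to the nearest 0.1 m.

p = sin θ₁/V₁ = sin 4.1°/669 = 1.0687e-04 s/m is conserved through the stack.
Layer 1: θ = 4.10°; offset = 13.1·tan 4.10° = 0.939 m.
Layer 2: sin θ = p·1042 = 0.1114 → θ = 6.39°; offset = 9.3·tan 6.39° = 1.042 m.
Layer 3: sin θ = p·1438 = 0.1537 → θ = 8.84°; offset = 18.7·tan 8.84° = 2.908 m.
Summing the layer offsets gives 4.890 m.

4.9 m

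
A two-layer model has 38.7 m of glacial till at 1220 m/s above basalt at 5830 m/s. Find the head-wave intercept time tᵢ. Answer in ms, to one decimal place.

62.0 ms

θ_c = arcsin(V₁/V₂) = arcsin(1220/5830) = 12.08°; cos θ_c = 0.9779.
tᵢ = 2h·cos θ_c / V₁ = 2·38.7·0.9779 / 1220 = 0.06204 s.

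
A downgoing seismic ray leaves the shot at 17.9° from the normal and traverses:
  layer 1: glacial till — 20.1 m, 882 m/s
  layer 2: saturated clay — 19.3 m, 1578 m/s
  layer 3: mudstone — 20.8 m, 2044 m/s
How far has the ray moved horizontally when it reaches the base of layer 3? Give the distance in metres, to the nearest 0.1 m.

Apply Snell's law at each interface; in layer i the horizontal offset is hᵢ·tan θᵢ.
Layer 1: θ = 17.90°; offset = 20.1·tan 17.90° = 6.492 m.
Layer 2: sin θ = 1578·sin 17.9°/882 = 0.5499, θ = 33.36°; offset = 19.3·tan 33.36° = 12.707 m.
Layer 3: sin θ = 2044·sin 17.9°/882 = 0.7123, θ = 45.42°; offset = 20.8·tan 45.42° = 21.108 m.
Total horizontal offset = 40.307 m.

40.3 m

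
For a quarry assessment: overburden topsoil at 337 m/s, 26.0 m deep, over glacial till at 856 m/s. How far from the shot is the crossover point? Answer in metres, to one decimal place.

x_cross = 2h·√((V₂+V₁)/(V₂−V₁)).
(V₂+V₁)/(V₂−V₁) = (856+337)/(856−337) = 2.2987; √ = 1.5161.
x_cross = 2·26.0·1.5161 = 78.84 m.

78.8 m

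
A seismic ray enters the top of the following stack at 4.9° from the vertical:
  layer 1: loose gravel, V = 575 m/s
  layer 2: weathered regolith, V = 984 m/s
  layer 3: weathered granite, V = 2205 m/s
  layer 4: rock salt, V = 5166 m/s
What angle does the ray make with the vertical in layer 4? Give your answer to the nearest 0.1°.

Ray parameter p = sin 4.9° / 575 = 1.4855e-04 s/m.
sin θ_4 = p·V_4 = 1.4855e-04 × 5166 = 0.7674.
θ_4 = 50.12° from the vertical.

50.1°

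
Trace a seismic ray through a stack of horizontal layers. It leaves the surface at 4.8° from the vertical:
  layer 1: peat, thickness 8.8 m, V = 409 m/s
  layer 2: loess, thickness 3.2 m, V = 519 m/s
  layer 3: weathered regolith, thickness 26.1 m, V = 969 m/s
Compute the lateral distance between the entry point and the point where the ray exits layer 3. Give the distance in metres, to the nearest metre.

6 m

Apply Snell's law at each interface; in layer i the horizontal offset is hᵢ·tan θᵢ.
Layer 1: θ = 4.80°; offset = 8.8·tan 4.80° = 0.739 m.
Layer 2: sin θ = 519·sin 4.8°/409 = 0.1062, θ = 6.10°; offset = 3.2·tan 6.10° = 0.342 m.
Layer 3: sin θ = 969·sin 4.8°/409 = 0.1982, θ = 11.43°; offset = 26.1·tan 11.43° = 5.279 m.
Total horizontal offset = 6.360 m.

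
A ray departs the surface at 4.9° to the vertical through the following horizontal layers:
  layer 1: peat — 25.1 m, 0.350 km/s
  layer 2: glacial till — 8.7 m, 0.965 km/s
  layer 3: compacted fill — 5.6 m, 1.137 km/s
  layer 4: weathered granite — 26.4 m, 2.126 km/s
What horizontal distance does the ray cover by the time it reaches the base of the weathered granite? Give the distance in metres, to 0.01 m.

Apply Snell's law at each interface; in layer i the horizontal offset is hᵢ·tan θᵢ.
Layer 1: θ = 4.90°; offset = 25.1·tan 4.90° = 2.1518 m.
Layer 2: sin θ = 0.965·sin 4.9°/0.350 = 0.2355, θ = 13.62°; offset = 8.7·tan 13.62° = 2.1082 m.
Layer 3: sin θ = 1.137·sin 4.9°/0.350 = 0.2775, θ = 16.11°; offset = 5.6·tan 16.11° = 1.6174 m.
Layer 4: sin θ = 2.126·sin 4.9°/0.350 = 0.5188, θ = 31.25°; offset = 26.4·tan 31.25° = 16.0230 m.
Summing the layer offsets gives 21.9005 m.

21.90 m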